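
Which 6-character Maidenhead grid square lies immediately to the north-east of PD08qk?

PD08rl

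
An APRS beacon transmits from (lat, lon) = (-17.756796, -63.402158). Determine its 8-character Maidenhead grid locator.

Shift to the Maidenhead origin (180°W, 90°S): lon 116.59784, lat 72.24320.
Field: lon ⌊116.59784/20⌋ = 5 → F; lat ⌊72.24320/10⌋ = 7 → H.
Square: lon ⌊16.59784/2⌋ = 8; lat ⌊2.24320/1⌋ = 2.
Subsquare: lon ⌊0.59784/0.0833333⌋ = 7 → h; lat ⌊0.24320/0.0416667⌋ = 5 → f.
Extended square: lon ⌊0.01451/0.00833333⌋ = 1; lat ⌊0.03487/0.00416667⌋ = 8.

FH82hf18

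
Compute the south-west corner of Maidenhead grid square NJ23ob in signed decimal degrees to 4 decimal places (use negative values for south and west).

3.0417, 85.1667

Field N=13, J=9: +13·20° lon, +9·10° lat → SW at lon 80°, lat 0°.
Square 2, 3: +2·2° lon, +3·1° lat → SW at lon 84°, lat 3°.
Subsquare o=14, b=1: +14·0.0833333° lon, +1·0.0416667° lat → SW at lon 85.1667°, lat 3.04167°.
latitude 3.0417, longitude 85.1667.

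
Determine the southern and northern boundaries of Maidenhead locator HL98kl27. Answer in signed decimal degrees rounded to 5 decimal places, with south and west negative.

28.48750, 28.49167

Field H=7, L=11: +7·20° lon, +11·10° lat → SW at lon -40°, lat 20°.
Square 9, 8: +9·2° lon, +8·1° lat → SW at lon -22°, lat 28°.
Subsquare k=10, l=11: +10·0.0833333° lon, +11·0.0416667° lat → SW at lon -21.1667°, lat 28.4583°.
Extended square 2, 7: +2·0.00833333° lon, +7·0.00416667° lat → SW at lon -21.15°, lat 28.4875°.
Cell spans 0.00833333° lon × 0.00416667° lat.
south 28.48750, north 28.49167.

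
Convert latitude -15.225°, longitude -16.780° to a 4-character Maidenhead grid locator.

IH14

Offset from 180°W / 90°S: lon 163.22°, lat 74.78°.
Field: 163.22/20 → 8 → I, 74.78/10 → 7 → H; chars IH.
Square: 3.22/2 → 1, 4.78/1 → 4; chars 14.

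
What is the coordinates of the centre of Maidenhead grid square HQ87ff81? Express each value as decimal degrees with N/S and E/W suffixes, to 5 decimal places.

77.21458° N, 23.51250° W

Field H=7, Q=16: +7·20° lon, +16·10° lat → SW at lon -40°, lat 70°.
Square 8, 7: +8·2° lon, +7·1° lat → SW at lon -24°, lat 77°.
Subsquare f=5, f=5: +5·0.0833333° lon, +5·0.0416667° lat → SW at lon -23.5833°, lat 77.2083°.
Extended square 8, 1: +8·0.00833333° lon, +1·0.00416667° lat → SW at lon -23.5167°, lat 77.2125°.
Cell spans 0.00833333° lon × 0.00416667° lat. Centre is SW corner plus half of each.
latitude 77.21458° N, longitude 23.51250° W.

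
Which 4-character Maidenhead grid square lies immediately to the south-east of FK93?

GK02

Longitude square 9; +1 → 10, wraps to 0, carry into field.
Longitude field F = 5; +1 → 6 = G.
Latitude square 3; −1 → 2.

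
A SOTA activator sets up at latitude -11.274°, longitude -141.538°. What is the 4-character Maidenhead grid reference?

BH98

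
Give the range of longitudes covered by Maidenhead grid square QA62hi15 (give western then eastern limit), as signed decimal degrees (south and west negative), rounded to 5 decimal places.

Field Q=16, A=0: +16·20° lon, +0·10° lat → SW at lon 140°, lat -90°.
Square 6, 2: +6·2° lon, +2·1° lat → SW at lon 152°, lat -88°.
Subsquare h=7, i=8: +7·0.0833333° lon, +8·0.0416667° lat → SW at lon 152.583°, lat -87.6667°.
Extended square 1, 5: +1·0.00833333° lon, +5·0.00416667° lat → SW at lon 152.592°, lat -87.6458°.
Cell spans 0.00833333° lon × 0.00416667° lat.
west 152.59167, east 152.60000.

152.59167, 152.60000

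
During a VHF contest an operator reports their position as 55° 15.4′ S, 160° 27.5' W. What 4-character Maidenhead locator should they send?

AD94

Shift to the Maidenhead origin (180°W, 90°S): lon 19.54, lat 34.74.
Field: lon ⌊19.54/20⌋ = 0 → A; lat ⌊34.74/10⌋ = 3 → D.
Square: lon ⌊19.54/2⌋ = 9; lat ⌊4.74/1⌋ = 4.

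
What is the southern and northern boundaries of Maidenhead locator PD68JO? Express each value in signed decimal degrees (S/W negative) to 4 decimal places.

-51.4167, -51.3750

Field P=15, D=3: +15·20° lon, +3·10° lat → SW at lon 120°, lat -60°.
Square 6, 8: +6·2° lon, +8·1° lat → SW at lon 132°, lat -52°.
Subsquare j=9, o=14: +9·0.0833333° lon, +14·0.0416667° lat → SW at lon 132.75°, lat -51.4167°.
Cell spans 0.0833333° lon × 0.0416667° lat.
south -51.4167, north -51.3750.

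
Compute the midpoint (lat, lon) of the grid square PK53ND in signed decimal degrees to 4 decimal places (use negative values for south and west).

Field P=15, K=10: +15·20° lon, +10·10° lat → SW at lon 120°, lat 10°.
Square 5, 3: +5·2° lon, +3·1° lat → SW at lon 130°, lat 13°.
Subsquare n=13, d=3: +13·0.0833333° lon, +3·0.0416667° lat → SW at lon 131.083°, lat 13.125°.
Cell spans 0.0833333° lon × 0.0416667° lat. Centre is SW corner plus half of each.
latitude 13.1458, longitude 131.1250.

13.1458, 131.1250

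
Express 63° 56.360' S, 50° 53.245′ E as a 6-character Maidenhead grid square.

LC56kb

Add 180° to longitude and 90° to latitude: 230.8874, 26.0607.
Field: 230.8874/20 → 11 → L, 26.0607/10 → 2 → C; chars LC.
Square: 10.8874/2 → 5, 6.0607/1 → 6; chars 56.
Subsquare: 0.8874/0.0833333 → 10 → k, 0.0607/0.0416667 → 1 → b; chars kb.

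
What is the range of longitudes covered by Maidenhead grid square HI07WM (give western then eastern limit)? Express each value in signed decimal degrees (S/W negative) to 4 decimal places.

Field H=7, I=8: +7·20° lon, +8·10° lat → SW at lon -40°, lat -10°.
Square 0, 7: +0·2° lon, +7·1° lat → SW at lon -40°, lat -3°.
Subsquare w=22, m=12: +22·0.0833333° lon, +12·0.0416667° lat → SW at lon -38.1667°, lat -2.5°.
Cell spans 0.0833333° lon × 0.0416667° lat.
west -38.1667, east -38.0833.

-38.1667, -38.0833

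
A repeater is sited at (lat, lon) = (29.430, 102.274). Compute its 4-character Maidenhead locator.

OL19

Add 180° to longitude and 90° to latitude: 282.27, 119.43.
Field: lon ⌊282.27/20⌋ = 14 → O; lat ⌊119.43/10⌋ = 11 → L.
Square: lon ⌊2.27/2⌋ = 1; lat ⌊9.43/1⌋ = 9.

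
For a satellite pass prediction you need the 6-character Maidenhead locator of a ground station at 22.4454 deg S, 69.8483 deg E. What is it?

MG47wn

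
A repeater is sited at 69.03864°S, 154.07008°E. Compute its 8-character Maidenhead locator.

QC70ax80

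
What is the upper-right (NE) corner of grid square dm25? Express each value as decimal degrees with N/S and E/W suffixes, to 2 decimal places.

Field D=3, M=12: +3·20° lon, +12·10° lat → SW at lon -120°, lat 30°.
Square 2, 5: +2·2° lon, +5·1° lat → SW at lon -116°, lat 35°.
Cell spans 2° lon × 1° lat. NE corner is SW corner plus one full cell.
latitude 36.00° N, longitude 114.00° W.

36.00° N, 114.00° W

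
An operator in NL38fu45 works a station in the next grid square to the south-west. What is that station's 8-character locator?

NL38fu34

Longitude extended square 4; −1 → 3.
Latitude extended square 5; −1 → 4.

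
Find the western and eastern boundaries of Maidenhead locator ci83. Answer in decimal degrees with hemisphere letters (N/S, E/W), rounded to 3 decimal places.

124.000° W, 122.000° W

Field C=2, I=8: +2·20° lon, +8·10° lat → SW at lon -140°, lat -10°.
Square 8, 3: +8·2° lon, +3·1° lat → SW at lon -124°, lat -7°.
Cell spans 2° lon × 1° lat.
west 124.000° W, east 122.000° W.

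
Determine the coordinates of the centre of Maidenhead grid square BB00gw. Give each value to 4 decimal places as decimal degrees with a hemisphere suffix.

Field B=1, B=1: +1·20° lon, +1·10° lat → SW at lon -160°, lat -80°.
Square 0, 0: +0·2° lon, +0·1° lat → SW at lon -160°, lat -80°.
Subsquare g=6, w=22: +6·0.0833333° lon, +22·0.0416667° lat → SW at lon -159.5°, lat -79.0833°.
Cell spans 0.0833333° lon × 0.0416667° lat. Centre is SW corner plus half of each.
latitude 79.0625° S, longitude 159.4583° W.

79.0625° S, 159.4583° W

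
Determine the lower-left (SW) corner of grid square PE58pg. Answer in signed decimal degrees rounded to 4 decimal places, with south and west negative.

Field P=15, E=4: +15·20° lon, +4·10° lat → SW at lon 120°, lat -50°.
Square 5, 8: +5·2° lon, +8·1° lat → SW at lon 130°, lat -42°.
Subsquare p=15, g=6: +15·0.0833333° lon, +6·0.0416667° lat → SW at lon 131.25°, lat -41.75°.
latitude -41.7500, longitude 131.2500.

-41.7500, 131.2500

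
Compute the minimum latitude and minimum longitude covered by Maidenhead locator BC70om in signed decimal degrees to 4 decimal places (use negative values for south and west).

-69.5000, -144.8333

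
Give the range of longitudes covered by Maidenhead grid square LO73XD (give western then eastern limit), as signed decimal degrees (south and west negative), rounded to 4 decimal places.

Field L=11, O=14: +11·20° lon, +14·10° lat → SW at lon 40°, lat 50°.
Square 7, 3: +7·2° lon, +3·1° lat → SW at lon 54°, lat 53°.
Subsquare x=23, d=3: +23·0.0833333° lon, +3·0.0416667° lat → SW at lon 55.9167°, lat 53.125°.
Cell spans 0.0833333° lon × 0.0416667° lat.
west 55.9167, east 56.0000.

55.9167, 56.0000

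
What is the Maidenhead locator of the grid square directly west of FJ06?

Longitude square 0; −1 → -1, wraps to 9, carry into field.
Longitude field F = 5; −1 → 4 = E.
The latitude characters are unchanged.

EJ96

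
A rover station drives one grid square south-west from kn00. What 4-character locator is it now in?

JM99

Longitude square 0; −1 → -1, wraps to 9, carry into field.
Longitude field K = 10; −1 → 9 = J.
Latitude square 0; −1 → -1, wraps to 9, carry into field.
Latitude field N = 13; −1 → 12 = M.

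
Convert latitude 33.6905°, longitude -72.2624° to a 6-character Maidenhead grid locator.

Add 180° to longitude and 90° to latitude: 107.7376, 123.6905.
Field: lon ⌊107.7376/20⌋ = 5 → F; lat ⌊123.6905/10⌋ = 12 → M.
Square: lon ⌊7.7376/2⌋ = 3; lat ⌊3.6905/1⌋ = 3.
Subsquare: lon ⌊1.7376/0.0833333⌋ = 20 → u; lat ⌊0.6905/0.0416667⌋ = 16 → q.

FM33uq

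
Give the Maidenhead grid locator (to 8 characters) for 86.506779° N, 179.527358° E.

RR96sm31

Shift to the Maidenhead origin (180°W, 90°S): lon 359.52736, lat 176.50678.
Field: lon ⌊359.52736/20⌋ = 17 → R; lat ⌊176.50678/10⌋ = 17 → R.
Square: lon ⌊19.52736/2⌋ = 9; lat ⌊6.50678/1⌋ = 6.
Subsquare: lon ⌊1.52736/0.0833333⌋ = 18 → s; lat ⌊0.50678/0.0416667⌋ = 12 → m.
Extended square: lon ⌊0.02736/0.00833333⌋ = 3; lat ⌊0.00678/0.00416667⌋ = 1.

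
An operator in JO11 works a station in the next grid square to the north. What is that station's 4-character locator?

JO12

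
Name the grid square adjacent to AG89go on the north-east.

AG89hp

Longitude subsquare g = 6; +1 → 7 = h.
Latitude subsquare o = 14; +1 → 15 = p.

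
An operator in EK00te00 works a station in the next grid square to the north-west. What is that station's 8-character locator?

Longitude extended square 0; −1 → -1, wraps to 9, carry into subsquare.
Longitude subsquare t = 19; −1 → 18 = s.
Latitude extended square 0; +1 → 1.

EK00se91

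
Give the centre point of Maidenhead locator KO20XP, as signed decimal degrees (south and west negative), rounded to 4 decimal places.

50.6458, 25.9583

Field K=10, O=14: +10·20° lon, +14·10° lat → SW at lon 20°, lat 50°.
Square 2, 0: +2·2° lon, +0·1° lat → SW at lon 24°, lat 50°.
Subsquare x=23, p=15: +23·0.0833333° lon, +15·0.0416667° lat → SW at lon 25.9167°, lat 50.625°.
Cell spans 0.0833333° lon × 0.0416667° lat. Centre is SW corner plus half of each.
latitude 50.6458, longitude 25.9583.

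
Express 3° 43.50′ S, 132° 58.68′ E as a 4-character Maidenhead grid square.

PI66

Add 180° to longitude and 90° to latitude: 312.98, 86.28.
Field (20°×10°, letters A–R): lon ⌊312.98/20⌋ = 15 → P; lat ⌊86.28/10⌋ = 8 → I.
Square (2°×1°, digits 0–9): lon ⌊12.98/2⌋ = 6; lat ⌊6.28/1⌋ = 6.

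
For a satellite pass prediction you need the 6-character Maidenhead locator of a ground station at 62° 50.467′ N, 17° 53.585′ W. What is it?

Offset from 180°W / 90°S: lon 162.1069°, lat 152.8411°.
Field: lon ⌊162.1069/20⌋ = 8 → I; lat ⌊152.8411/10⌋ = 15 → P.
Square: lon ⌊2.1069/2⌋ = 1; lat ⌊2.8411/1⌋ = 2.
Subsquare: lon ⌊0.1069/0.0833333⌋ = 1 → b; lat ⌊0.8411/0.0416667⌋ = 20 → u.

IP12bu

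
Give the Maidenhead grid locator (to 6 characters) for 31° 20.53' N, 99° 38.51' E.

Shift to the Maidenhead origin (180°W, 90°S): lon 279.6418, lat 121.3422.
Field: lon ⌊279.6418/20⌋ = 13 → N; lat ⌊121.3422/10⌋ = 12 → M.
Square: lon ⌊19.6418/2⌋ = 9; lat ⌊1.3422/1⌋ = 1.
Subsquare: lon ⌊1.6418/0.0833333⌋ = 19 → t; lat ⌊0.3422/0.0416667⌋ = 8 → i.

NM91ti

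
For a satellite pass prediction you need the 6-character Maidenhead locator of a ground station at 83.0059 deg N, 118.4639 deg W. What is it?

Add 180° to longitude and 90° to latitude: 61.5361, 173.0059.
Field: 61.5361/20 → 3 → D, 173.0059/10 → 17 → R; chars DR.
Square: 1.5361/2 → 0, 3.0059/1 → 3; chars 03.
Subsquare: 1.5361/0.0833333 → 18 → s, 0.0059/0.0416667 → 0 → a; chars sa.

DR03sa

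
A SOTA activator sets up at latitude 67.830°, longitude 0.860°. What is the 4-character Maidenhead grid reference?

JP07

Shift to the Maidenhead origin (180°W, 90°S): lon 180.86, lat 157.83.
Field (20°×10°, letters A–R): 180.86/20 → 9 → J, 157.83/10 → 15 → P; chars JP.
Square (2°×1°, digits 0–9): 0.86/2 → 0, 7.83/1 → 7; chars 07.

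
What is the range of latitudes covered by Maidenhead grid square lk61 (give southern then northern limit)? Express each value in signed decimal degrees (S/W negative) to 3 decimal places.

11.000, 12.000

Field L=11, K=10: +11·20° lon, +10·10° lat → SW at lon 40°, lat 10°.
Square 6, 1: +6·2° lon, +1·1° lat → SW at lon 52°, lat 11°.
Cell spans 2° lon × 1° lat.
south 11.000, north 12.000.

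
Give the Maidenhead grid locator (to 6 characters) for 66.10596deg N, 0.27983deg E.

JP06dc

Offset from 180°W / 90°S: lon 180.2798°, lat 156.1060°.
Field: 180.2798/20 → 9 → J, 156.1060/10 → 15 → P; chars JP.
Square: 0.2798/2 → 0, 6.1060/1 → 6; chars 06.
Subsquare: 0.2798/0.0833333 → 3 → d, 0.1060/0.0416667 → 2 → c; chars dc.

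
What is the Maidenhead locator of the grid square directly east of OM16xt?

OM26at

Longitude subsquare x = 23; +1 → 24, wraps to 0 = a, carry into square.
Longitude square 1; +1 → 2.
The latitude characters are unchanged.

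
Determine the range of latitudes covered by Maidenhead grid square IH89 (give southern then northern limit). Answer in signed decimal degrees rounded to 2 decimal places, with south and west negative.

-11.00, -10.00

Field I=8, H=7: +8·20° lon, +7·10° lat → SW at lon -20°, lat -20°.
Square 8, 9: +8·2° lon, +9·1° lat → SW at lon -4°, lat -11°.
Cell spans 2° lon × 1° lat.
south -11.00, north -10.00.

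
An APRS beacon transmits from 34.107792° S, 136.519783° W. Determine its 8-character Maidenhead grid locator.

CF15rv74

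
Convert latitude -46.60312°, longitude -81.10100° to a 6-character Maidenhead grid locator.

EE93kj

Shift to the Maidenhead origin (180°W, 90°S): lon 98.8990, lat 43.3969.
Field: lon ⌊98.8990/20⌋ = 4 → E; lat ⌊43.3969/10⌋ = 4 → E.
Square: lon ⌊18.8990/2⌋ = 9; lat ⌊3.3969/1⌋ = 3.
Subsquare: lon ⌊0.8990/0.0833333⌋ = 10 → k; lat ⌊0.3969/0.0416667⌋ = 9 → j.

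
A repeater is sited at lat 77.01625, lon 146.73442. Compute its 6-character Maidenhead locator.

QQ37ia

Add 180° to longitude and 90° to latitude: 326.7344, 167.0163.
Field: 326.7344/20 → 16 → Q, 167.0163/10 → 16 → Q; chars QQ.
Square: 6.7344/2 → 3, 7.0163/1 → 7; chars 37.
Subsquare: 0.7344/0.0833333 → 8 → i, 0.0163/0.0416667 → 0 → a; chars ia.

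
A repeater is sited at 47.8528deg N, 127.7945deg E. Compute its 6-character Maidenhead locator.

Offset from 180°W / 90°S: lon 307.7945°, lat 137.8528°.
Field (20°×10°, letters A–R): 307.7945/20 → 15 → P, 137.8528/10 → 13 → N; chars PN.
Square (2°×1°, digits 0–9): 7.7945/2 → 3, 7.8528/1 → 7; chars 37.
Subsquare (5′×2.5′, letters a–x): 1.7945/0.0833333 → 21 → v, 0.8528/0.0416667 → 20 → u; chars vu.

PN37vu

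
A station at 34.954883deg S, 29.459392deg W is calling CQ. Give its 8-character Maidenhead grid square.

Add 180° to longitude and 90° to latitude: 150.54061, 55.04512.
Field (20°×10°, letters A–R): lon ⌊150.54061/20⌋ = 7 → H; lat ⌊55.04512/10⌋ = 5 → F.
Square (2°×1°, digits 0–9): lon ⌊10.54061/2⌋ = 5; lat ⌊5.04512/1⌋ = 5.
Subsquare (5′×2.5′, letters a–x): lon ⌊0.54061/0.0833333⌋ = 6 → g; lat ⌊0.04512/0.0416667⌋ = 1 → b.
Extended square (30″×15″, digits 0–9): lon ⌊0.04061/0.00833333⌋ = 4; lat ⌊0.00345/0.00416667⌋ = 0.

HF55gb40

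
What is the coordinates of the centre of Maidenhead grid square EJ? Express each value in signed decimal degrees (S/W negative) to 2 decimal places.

5.00, -90.00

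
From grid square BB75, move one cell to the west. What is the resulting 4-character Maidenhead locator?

BB65

Longitude square 7; −1 → 6.
The latitude characters are unchanged.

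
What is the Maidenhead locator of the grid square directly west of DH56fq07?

Longitude extended square 0; −1 → -1, wraps to 9, carry into subsquare.
Longitude subsquare f = 5; −1 → 4 = e.
The latitude characters are unchanged.

DH56eq97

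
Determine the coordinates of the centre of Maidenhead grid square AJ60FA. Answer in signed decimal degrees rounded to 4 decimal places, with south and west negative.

0.0208, -167.5417

Field A=0, J=9: +0·20° lon, +9·10° lat → SW at lon -180°, lat 0°.
Square 6, 0: +6·2° lon, +0·1° lat → SW at lon -168°, lat 0°.
Subsquare f=5, a=0: +5·0.0833333° lon, +0·0.0416667° lat → SW at lon -167.583°, lat 0°.
Cell spans 0.0833333° lon × 0.0416667° lat. Centre is SW corner plus half of each.
latitude 0.0208, longitude -167.5417.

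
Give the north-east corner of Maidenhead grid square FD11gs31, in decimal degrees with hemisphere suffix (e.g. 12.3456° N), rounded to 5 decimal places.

58.24167° S, 77.46667° W

Field F=5, D=3: +5·20° lon, +3·10° lat → SW at lon -80°, lat -60°.
Square 1, 1: +1·2° lon, +1·1° lat → SW at lon -78°, lat -59°.
Subsquare g=6, s=18: +6·0.0833333° lon, +18·0.0416667° lat → SW at lon -77.5°, lat -58.25°.
Extended square 3, 1: +3·0.00833333° lon, +1·0.00416667° lat → SW at lon -77.475°, lat -58.2458°.
Cell spans 0.00833333° lon × 0.00416667° lat. NE corner is SW corner plus one full cell.
latitude 58.24167° S, longitude 77.46667° W.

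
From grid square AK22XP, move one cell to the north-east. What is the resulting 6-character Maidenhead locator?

AK32aq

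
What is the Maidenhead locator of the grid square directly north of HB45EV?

Latitude subsquare v = 21; +1 → 22 = w.
The longitude characters are unchanged.

HB45ew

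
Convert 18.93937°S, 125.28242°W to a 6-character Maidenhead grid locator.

CH71ib

Shift to the Maidenhead origin (180°W, 90°S): lon 54.7176, lat 71.0606.
Field: lon ⌊54.7176/20⌋ = 2 → C; lat ⌊71.0606/10⌋ = 7 → H.
Square: lon ⌊14.7176/2⌋ = 7; lat ⌊1.0606/1⌋ = 1.
Subsquare: lon ⌊0.7176/0.0833333⌋ = 8 → i; lat ⌊0.0606/0.0416667⌋ = 1 → b.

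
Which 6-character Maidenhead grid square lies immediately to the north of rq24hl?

Latitude subsquare l = 11; +1 → 12 = m.
The longitude characters are unchanged.

RQ24hm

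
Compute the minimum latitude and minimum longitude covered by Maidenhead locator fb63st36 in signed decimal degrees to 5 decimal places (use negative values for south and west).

-76.18333, -66.47500

Field F=5, B=1: +5·20° lon, +1·10° lat → SW at lon -80°, lat -80°.
Square 6, 3: +6·2° lon, +3·1° lat → SW at lon -68°, lat -77°.
Subsquare s=18, t=19: +18·0.0833333° lon, +19·0.0416667° lat → SW at lon -66.5°, lat -76.2083°.
Extended square 3, 6: +3·0.00833333° lon, +6·0.00416667° lat → SW at lon -66.475°, lat -76.1833°.
latitude -76.18333, longitude -66.47500.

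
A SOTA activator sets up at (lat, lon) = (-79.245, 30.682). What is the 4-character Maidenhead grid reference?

KB50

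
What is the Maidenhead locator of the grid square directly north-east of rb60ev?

Longitude subsquare e = 4; +1 → 5 = f.
Latitude subsquare v = 21; +1 → 22 = w.

RB60fw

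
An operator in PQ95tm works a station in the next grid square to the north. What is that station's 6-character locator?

PQ95tn

Latitude subsquare m = 12; +1 → 13 = n.
The longitude characters are unchanged.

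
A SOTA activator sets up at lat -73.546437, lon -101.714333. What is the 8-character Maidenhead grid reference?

Add 180° to longitude and 90° to latitude: 78.28567, 16.45356.
Field (20°×10°, letters A–R): 78.28567/20 → 3 → D, 16.45356/10 → 1 → B; chars DB.
Square (2°×1°, digits 0–9): 18.28567/2 → 9, 6.45356/1 → 6; chars 96.
Subsquare (5′×2.5′, letters a–x): 0.28567/0.0833333 → 3 → d, 0.45356/0.0416667 → 10 → k; chars dk.
Extended square (30″×15″, digits 0–9): 0.03567/0.00833333 → 4, 0.03690/0.00416667 → 8; chars 48.

DB96dk48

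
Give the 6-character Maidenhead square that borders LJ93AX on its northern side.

LJ94aa

Latitude subsquare x = 23; +1 → 24, wraps to 0 = a, carry into square.
Latitude square 3; +1 → 4.
The longitude characters are unchanged.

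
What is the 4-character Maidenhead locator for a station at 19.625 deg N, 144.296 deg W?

BK79

Add 180° to longitude and 90° to latitude: 35.70, 109.62.
Field: lon ⌊35.70/20⌋ = 1 → B; lat ⌊109.62/10⌋ = 10 → K.
Square: lon ⌊15.70/2⌋ = 7; lat ⌊9.62/1⌋ = 9.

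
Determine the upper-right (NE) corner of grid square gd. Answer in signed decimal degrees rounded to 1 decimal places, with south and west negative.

-50.0, -40.0

Field G=6, D=3: +6·20° lon, +3·10° lat → SW at lon -60°, lat -60°.
Cell spans 20° lon × 10° lat. NE corner is SW corner plus one full cell.
latitude -50.0, longitude -40.0.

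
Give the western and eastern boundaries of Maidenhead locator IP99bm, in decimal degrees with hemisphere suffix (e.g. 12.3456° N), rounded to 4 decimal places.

1.9167° W, 1.8333° W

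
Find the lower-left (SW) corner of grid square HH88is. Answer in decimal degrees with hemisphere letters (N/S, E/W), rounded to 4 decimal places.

Field H=7, H=7: +7·20° lon, +7·10° lat → SW at lon -40°, lat -20°.
Square 8, 8: +8·2° lon, +8·1° lat → SW at lon -24°, lat -12°.
Subsquare i=8, s=18: +8·0.0833333° lon, +18·0.0416667° lat → SW at lon -23.3333°, lat -11.25°.
latitude 11.2500° S, longitude 23.3333° W.

11.2500° S, 23.3333° W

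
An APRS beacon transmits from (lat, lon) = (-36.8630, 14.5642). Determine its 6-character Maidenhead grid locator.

JF73gd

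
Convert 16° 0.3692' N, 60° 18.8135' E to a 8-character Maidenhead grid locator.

MK06da71

Add 180° to longitude and 90° to latitude: 240.31356, 106.00615.
Field: 240.31356/20 → 12 → M, 106.00615/10 → 10 → K; chars MK.
Square: 0.31356/2 → 0, 6.00615/1 → 6; chars 06.
Subsquare: 0.31356/0.0833333 → 3 → d, 0.00615/0.0416667 → 0 → a; chars da.
Extended square: 0.06356/0.00833333 → 7, 0.00615/0.00416667 → 1; chars 71.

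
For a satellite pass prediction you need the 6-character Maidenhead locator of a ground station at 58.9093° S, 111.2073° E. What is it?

Offset from 180°W / 90°S: lon 291.2073°, lat 31.0907°.
Field: 291.2073/20 → 14 → O, 31.0907/10 → 3 → D; chars OD.
Square: 11.2073/2 → 5, 1.0907/1 → 1; chars 51.
Subsquare: 1.2073/0.0833333 → 14 → o, 0.0907/0.0416667 → 2 → c; chars oc.

OD51oc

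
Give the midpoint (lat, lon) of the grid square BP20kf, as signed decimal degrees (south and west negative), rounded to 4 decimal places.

Field B=1, P=15: +1·20° lon, +15·10° lat → SW at lon -160°, lat 60°.
Square 2, 0: +2·2° lon, +0·1° lat → SW at lon -156°, lat 60°.
Subsquare k=10, f=5: +10·0.0833333° lon, +5·0.0416667° lat → SW at lon -155.167°, lat 60.2083°.
Cell spans 0.0833333° lon × 0.0416667° lat. Centre is SW corner plus half of each.
latitude 60.2292, longitude -155.1250.

60.2292, -155.1250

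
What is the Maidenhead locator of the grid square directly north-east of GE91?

HE02

Longitude square 9; +1 → 10, wraps to 0, carry into field.
Longitude field G = 6; +1 → 7 = H.
Latitude square 1; +1 → 2.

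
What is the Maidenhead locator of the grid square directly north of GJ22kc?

GJ22kd

Latitude subsquare c = 2; +1 → 3 = d.
The longitude characters are unchanged.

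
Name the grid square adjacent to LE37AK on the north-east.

LE37bl

Longitude subsquare a = 0; +1 → 1 = b.
Latitude subsquare k = 10; +1 → 11 = l.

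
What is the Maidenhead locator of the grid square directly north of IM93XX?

IM94xa

Latitude subsquare x = 23; +1 → 24, wraps to 0 = a, carry into square.
Latitude square 3; +1 → 4.
The longitude characters are unchanged.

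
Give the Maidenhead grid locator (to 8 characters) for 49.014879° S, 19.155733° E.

JE90nx86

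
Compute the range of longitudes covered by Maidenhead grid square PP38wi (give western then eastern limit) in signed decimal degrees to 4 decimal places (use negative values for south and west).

127.8333, 127.9167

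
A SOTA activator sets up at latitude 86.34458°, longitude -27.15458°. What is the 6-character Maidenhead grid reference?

Add 180° to longitude and 90° to latitude: 152.8454, 176.3446.
Field: lon ⌊152.8454/20⌋ = 7 → H; lat ⌊176.3446/10⌋ = 17 → R.
Square: lon ⌊12.8454/2⌋ = 6; lat ⌊6.3446/1⌋ = 6.
Subsquare: lon ⌊0.8454/0.0833333⌋ = 10 → k; lat ⌊0.3446/0.0416667⌋ = 8 → i.

HR66ki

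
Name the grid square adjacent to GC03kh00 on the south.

Latitude extended square 0; −1 → -1, wraps to 9, carry into subsquare.
Latitude subsquare h = 7; −1 → 6 = g.
The longitude characters are unchanged.

GC03kg09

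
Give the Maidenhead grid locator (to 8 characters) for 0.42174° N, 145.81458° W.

BJ70ck21

Shift to the Maidenhead origin (180°W, 90°S): lon 34.18542, lat 90.42174.
Field: 34.18542/20 → 1 → B, 90.42174/10 → 9 → J; chars BJ.
Square: 14.18542/2 → 7, 0.42174/1 → 0; chars 70.
Subsquare: 0.18542/0.0833333 → 2 → c, 0.42174/0.0416667 → 10 → k; chars ck.
Extended square: 0.01875/0.00833333 → 2, 0.00507/0.00416667 → 1; chars 21.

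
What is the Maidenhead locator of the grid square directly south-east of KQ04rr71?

KQ04rr80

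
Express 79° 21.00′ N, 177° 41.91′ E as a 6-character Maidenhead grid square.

RQ89ui

Add 180° to longitude and 90° to latitude: 357.6985, 169.3500.
Field (20°×10°, letters A–R): 357.6985/20 → 17 → R, 169.3500/10 → 16 → Q; chars RQ.
Square (2°×1°, digits 0–9): 17.6985/2 → 8, 9.3500/1 → 9; chars 89.
Subsquare (5′×2.5′, letters a–x): 1.6985/0.0833333 → 20 → u, 0.3500/0.0416667 → 8 → i; chars ui.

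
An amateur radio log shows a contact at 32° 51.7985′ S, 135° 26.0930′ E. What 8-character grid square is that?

PF77rd22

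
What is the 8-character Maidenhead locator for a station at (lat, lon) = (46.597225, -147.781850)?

Add 180° to longitude and 90° to latitude: 32.21815, 136.59723.
Field: lon ⌊32.21815/20⌋ = 1 → B; lat ⌊136.59723/10⌋ = 13 → N.
Square: lon ⌊12.21815/2⌋ = 6; lat ⌊6.59723/1⌋ = 6.
Subsquare: lon ⌊0.21815/0.0833333⌋ = 2 → c; lat ⌊0.59723/0.0416667⌋ = 14 → o.
Extended square: lon ⌊0.05148/0.00833333⌋ = 6; lat ⌊0.01389/0.00416667⌋ = 3.

BN66co63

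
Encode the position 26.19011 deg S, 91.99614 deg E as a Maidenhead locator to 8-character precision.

Shift to the Maidenhead origin (180°W, 90°S): lon 271.99614, lat 63.80989.
Field (20°×10°, letters A–R): 271.99614/20 → 13 → N, 63.80989/10 → 6 → G; chars NG.
Square (2°×1°, digits 0–9): 11.99614/2 → 5, 3.80989/1 → 3; chars 53.
Subsquare (5′×2.5′, letters a–x): 1.99614/0.0833333 → 23 → x, 0.80989/0.0416667 → 19 → t; chars xt.
Extended square (30″×15″, digits 0–9): 0.07947/0.00833333 → 9, 0.01822/0.00416667 → 4; chars 94.

NG53xt94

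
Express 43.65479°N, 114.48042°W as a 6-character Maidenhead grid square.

DN23sp

Shift to the Maidenhead origin (180°W, 90°S): lon 65.5196, lat 133.6548.
Field (20°×10°, letters A–R): 65.5196/20 → 3 → D, 133.6548/10 → 13 → N; chars DN.
Square (2°×1°, digits 0–9): 5.5196/2 → 2, 3.6548/1 → 3; chars 23.
Subsquare (5′×2.5′, letters a–x): 1.5196/0.0833333 → 18 → s, 0.6548/0.0416667 → 15 → p; chars sp.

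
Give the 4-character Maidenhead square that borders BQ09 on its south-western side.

AQ98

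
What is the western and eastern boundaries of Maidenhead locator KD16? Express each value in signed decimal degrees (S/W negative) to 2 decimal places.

22.00, 24.00

Field K=10, D=3: +10·20° lon, +3·10° lat → SW at lon 20°, lat -60°.
Square 1, 6: +1·2° lon, +6·1° lat → SW at lon 22°, lat -54°.
Cell spans 2° lon × 1° lat.
west 22.00, east 24.00.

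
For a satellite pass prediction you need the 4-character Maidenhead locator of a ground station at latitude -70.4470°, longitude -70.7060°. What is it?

Shift to the Maidenhead origin (180°W, 90°S): lon 109.29, lat 19.55.
Field (20°×10°, letters A–R): 109.29/20 → 5 → F, 19.55/10 → 1 → B; chars FB.
Square (2°×1°, digits 0–9): 9.29/2 → 4, 9.55/1 → 9; chars 49.

FB49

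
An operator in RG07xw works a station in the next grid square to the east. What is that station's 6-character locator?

Longitude subsquare x = 23; +1 → 24, wraps to 0 = a, carry into square.
Longitude square 0; +1 → 1.
The latitude characters are unchanged.

RG17aw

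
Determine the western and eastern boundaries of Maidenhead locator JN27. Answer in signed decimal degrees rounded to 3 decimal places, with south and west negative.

4.000, 6.000

Field J=9, N=13: +9·20° lon, +13·10° lat → SW at lon 0°, lat 40°.
Square 2, 7: +2·2° lon, +7·1° lat → SW at lon 4°, lat 47°.
Cell spans 2° lon × 1° lat.
west 4.000, east 6.000.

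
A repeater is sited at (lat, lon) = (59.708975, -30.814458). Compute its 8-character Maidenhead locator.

Offset from 180°W / 90°S: lon 149.18554°, lat 149.70898°.
Field: lon ⌊149.18554/20⌋ = 7 → H; lat ⌊149.70898/10⌋ = 14 → O.
Square: lon ⌊9.18554/2⌋ = 4; lat ⌊9.70898/1⌋ = 9.
Subsquare: lon ⌊1.18554/0.0833333⌋ = 14 → o; lat ⌊0.70898/0.0416667⌋ = 17 → r.
Extended square: lon ⌊0.01888/0.00833333⌋ = 2; lat ⌊0.00064/0.00416667⌋ = 0.

HO49or20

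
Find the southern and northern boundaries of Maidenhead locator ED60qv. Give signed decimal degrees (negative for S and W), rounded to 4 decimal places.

-59.1250, -59.0833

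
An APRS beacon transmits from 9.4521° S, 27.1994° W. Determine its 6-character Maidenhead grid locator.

HI60jn

Offset from 180°W / 90°S: lon 152.8006°, lat 80.5479°.
Field: lon ⌊152.8006/20⌋ = 7 → H; lat ⌊80.5479/10⌋ = 8 → I.
Square: lon ⌊12.8006/2⌋ = 6; lat ⌊0.5479/1⌋ = 0.
Subsquare: lon ⌊0.8006/0.0833333⌋ = 9 → j; lat ⌊0.5479/0.0416667⌋ = 13 → n.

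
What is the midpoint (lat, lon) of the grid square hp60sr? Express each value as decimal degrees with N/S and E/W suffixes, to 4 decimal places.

Field H=7, P=15: +7·20° lon, +15·10° lat → SW at lon -40°, lat 60°.
Square 6, 0: +6·2° lon, +0·1° lat → SW at lon -28°, lat 60°.
Subsquare s=18, r=17: +18·0.0833333° lon, +17·0.0416667° lat → SW at lon -26.5°, lat 60.7083°.
Cell spans 0.0833333° lon × 0.0416667° lat. Centre is SW corner plus half of each.
latitude 60.7292° N, longitude 26.4583° W.

60.7292° N, 26.4583° W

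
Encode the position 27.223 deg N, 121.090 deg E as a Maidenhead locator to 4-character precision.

Add 180° to longitude and 90° to latitude: 301.09, 117.22.
Field: lon ⌊301.09/20⌋ = 15 → P; lat ⌊117.22/10⌋ = 11 → L.
Square: lon ⌊1.09/2⌋ = 0; lat ⌊7.22/1⌋ = 7.

PL07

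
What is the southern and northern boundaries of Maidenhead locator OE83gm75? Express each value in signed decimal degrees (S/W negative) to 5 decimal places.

-46.47917, -46.47500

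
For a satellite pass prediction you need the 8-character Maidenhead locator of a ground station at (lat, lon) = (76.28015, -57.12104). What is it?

GQ16kg57

Add 180° to longitude and 90° to latitude: 122.87896, 166.28015.
Field: 122.87896/20 → 6 → G, 166.28015/10 → 16 → Q; chars GQ.
Square: 2.87896/2 → 1, 6.28015/1 → 6; chars 16.
Subsquare: 0.87896/0.0833333 → 10 → k, 0.28015/0.0416667 → 6 → g; chars kg.
Extended square: 0.04563/0.00833333 → 5, 0.03015/0.00416667 → 7; chars 57.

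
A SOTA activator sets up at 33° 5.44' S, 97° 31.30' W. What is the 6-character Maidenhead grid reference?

EF16fv

Shift to the Maidenhead origin (180°W, 90°S): lon 82.4783, lat 56.9093.
Field: 82.4783/20 → 4 → E, 56.9093/10 → 5 → F; chars EF.
Square: 2.4783/2 → 1, 6.9093/1 → 6; chars 16.
Subsquare: 0.4783/0.0833333 → 5 → f, 0.9093/0.0416667 → 21 → v; chars fv.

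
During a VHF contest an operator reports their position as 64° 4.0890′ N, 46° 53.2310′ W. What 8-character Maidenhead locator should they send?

Offset from 180°W / 90°S: lon 133.11282°, lat 154.06815°.
Field: lon ⌊133.11282/20⌋ = 6 → G; lat ⌊154.06815/10⌋ = 15 → P.
Square: lon ⌊13.11282/2⌋ = 6; lat ⌊4.06815/1⌋ = 4.
Subsquare: lon ⌊1.11282/0.0833333⌋ = 13 → n; lat ⌊0.06815/0.0416667⌋ = 1 → b.
Extended square: lon ⌊0.02948/0.00833333⌋ = 3; lat ⌊0.02648/0.00416667⌋ = 6.

GP64nb36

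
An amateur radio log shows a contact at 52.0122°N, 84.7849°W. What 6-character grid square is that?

EO72oa

Shift to the Maidenhead origin (180°W, 90°S): lon 95.2151, lat 142.0122.
Field: 95.2151/20 → 4 → E, 142.0122/10 → 14 → O; chars EO.
Square: 15.2151/2 → 7, 2.0122/1 → 2; chars 72.
Subsquare: 1.2151/0.0833333 → 14 → o, 0.0122/0.0416667 → 0 → a; chars oa.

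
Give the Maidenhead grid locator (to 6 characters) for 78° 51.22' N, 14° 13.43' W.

IQ28vu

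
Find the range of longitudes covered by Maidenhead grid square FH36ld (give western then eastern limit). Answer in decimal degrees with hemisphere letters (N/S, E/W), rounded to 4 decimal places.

73.0833° W, 73.0000° W

Field F=5, H=7: +5·20° lon, +7·10° lat → SW at lon -80°, lat -20°.
Square 3, 6: +3·2° lon, +6·1° lat → SW at lon -74°, lat -14°.
Subsquare l=11, d=3: +11·0.0833333° lon, +3·0.0416667° lat → SW at lon -73.0833°, lat -13.875°.
Cell spans 0.0833333° lon × 0.0416667° lat.
west 73.0833° W, east 73.0000° W.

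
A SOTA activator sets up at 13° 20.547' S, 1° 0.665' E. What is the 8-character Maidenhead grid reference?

JH06mp17

Shift to the Maidenhead origin (180°W, 90°S): lon 181.01108, lat 76.65755.
Field: lon ⌊181.01108/20⌋ = 9 → J; lat ⌊76.65755/10⌋ = 7 → H.
Square: lon ⌊1.01108/2⌋ = 0; lat ⌊6.65755/1⌋ = 6.
Subsquare: lon ⌊1.01108/0.0833333⌋ = 12 → m; lat ⌊0.65755/0.0416667⌋ = 15 → p.
Extended square: lon ⌊0.01108/0.00833333⌋ = 1; lat ⌊0.03255/0.00416667⌋ = 7.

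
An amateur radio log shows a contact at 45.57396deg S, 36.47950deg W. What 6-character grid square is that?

HE14sk

Shift to the Maidenhead origin (180°W, 90°S): lon 143.5205, lat 44.4260.
Field: lon ⌊143.5205/20⌋ = 7 → H; lat ⌊44.4260/10⌋ = 4 → E.
Square: lon ⌊3.5205/2⌋ = 1; lat ⌊4.4260/1⌋ = 4.
Subsquare: lon ⌊1.5205/0.0833333⌋ = 18 → s; lat ⌊0.4260/0.0416667⌋ = 10 → k.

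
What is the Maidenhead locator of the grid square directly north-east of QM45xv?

QM55aw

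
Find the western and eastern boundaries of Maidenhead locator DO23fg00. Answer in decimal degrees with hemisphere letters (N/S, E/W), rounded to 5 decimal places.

115.58333° W, 115.57500° W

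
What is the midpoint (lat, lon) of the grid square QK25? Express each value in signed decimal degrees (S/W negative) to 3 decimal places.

15.500, 145.000

Field Q=16, K=10: +16·20° lon, +10·10° lat → SW at lon 140°, lat 10°.
Square 2, 5: +2·2° lon, +5·1° lat → SW at lon 144°, lat 15°.
Cell spans 2° lon × 1° lat. Centre is SW corner plus half of each.
latitude 15.500, longitude 145.000.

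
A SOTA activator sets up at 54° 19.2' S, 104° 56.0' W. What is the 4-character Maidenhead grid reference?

Shift to the Maidenhead origin (180°W, 90°S): lon 75.07, lat 35.68.
Field (20°×10°, letters A–R): lon ⌊75.07/20⌋ = 3 → D; lat ⌊35.68/10⌋ = 3 → D.
Square (2°×1°, digits 0–9): lon ⌊15.07/2⌋ = 7; lat ⌊5.68/1⌋ = 5.

DD75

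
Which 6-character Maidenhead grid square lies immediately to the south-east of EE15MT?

Longitude subsquare m = 12; +1 → 13 = n.
Latitude subsquare t = 19; −1 → 18 = s.

EE15ns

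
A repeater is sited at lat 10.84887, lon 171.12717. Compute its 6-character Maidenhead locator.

RK50nu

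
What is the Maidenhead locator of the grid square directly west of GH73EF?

GH73df

Longitude subsquare e = 4; −1 → 3 = d.
The latitude characters are unchanged.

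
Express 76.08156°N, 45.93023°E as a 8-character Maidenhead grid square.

LQ26xb19

Offset from 180°W / 90°S: lon 225.93023°, lat 166.08156°.
Field: 225.93023/20 → 11 → L, 166.08156/10 → 16 → Q; chars LQ.
Square: 5.93023/2 → 2, 6.08156/1 → 6; chars 26.
Subsquare: 1.93023/0.0833333 → 23 → x, 0.08156/0.0416667 → 1 → b; chars xb.
Extended square: 0.01356/0.00833333 → 1, 0.03989/0.00416667 → 9; chars 19.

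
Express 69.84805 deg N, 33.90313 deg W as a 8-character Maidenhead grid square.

Add 180° to longitude and 90° to latitude: 146.09687, 159.84805.
Field: lon ⌊146.09687/20⌋ = 7 → H; lat ⌊159.84805/10⌋ = 15 → P.
Square: lon ⌊6.09687/2⌋ = 3; lat ⌊9.84805/1⌋ = 9.
Subsquare: lon ⌊0.09687/0.0833333⌋ = 1 → b; lat ⌊0.84805/0.0416667⌋ = 20 → u.
Extended square: lon ⌊0.01354/0.00833333⌋ = 1; lat ⌊0.01472/0.00416667⌋ = 3.

HP39bu13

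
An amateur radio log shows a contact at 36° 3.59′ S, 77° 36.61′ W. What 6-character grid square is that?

FF13ew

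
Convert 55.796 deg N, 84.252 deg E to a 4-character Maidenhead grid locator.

Shift to the Maidenhead origin (180°W, 90°S): lon 264.25, lat 145.80.
Field: 264.25/20 → 13 → N, 145.80/10 → 14 → O; chars NO.
Square: 4.25/2 → 2, 5.80/1 → 5; chars 25.

NO25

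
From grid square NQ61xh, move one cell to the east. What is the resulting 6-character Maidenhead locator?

NQ71ah

Longitude subsquare x = 23; +1 → 24, wraps to 0 = a, carry into square.
Longitude square 6; +1 → 7.
The latitude characters are unchanged.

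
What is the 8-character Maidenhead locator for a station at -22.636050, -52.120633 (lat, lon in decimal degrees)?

Add 180° to longitude and 90° to latitude: 127.87937, 67.36395.
Field: lon ⌊127.87937/20⌋ = 6 → G; lat ⌊67.36395/10⌋ = 6 → G.
Square: lon ⌊7.87937/2⌋ = 3; lat ⌊7.36395/1⌋ = 7.
Subsquare: lon ⌊1.87937/0.0833333⌋ = 22 → w; lat ⌊0.36395/0.0416667⌋ = 8 → i.
Extended square: lon ⌊0.04603/0.00833333⌋ = 5; lat ⌊0.03062/0.00416667⌋ = 7.

GG37wi57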